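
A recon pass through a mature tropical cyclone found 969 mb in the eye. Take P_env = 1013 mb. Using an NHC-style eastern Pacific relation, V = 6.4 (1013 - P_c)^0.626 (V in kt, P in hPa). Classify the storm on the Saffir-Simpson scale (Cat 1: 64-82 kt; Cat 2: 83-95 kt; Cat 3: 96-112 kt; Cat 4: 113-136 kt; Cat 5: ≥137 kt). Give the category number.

1

ΔP = 1013 − 969 = 44 mb.
V ≈ 6.4 × 44^0.626 = 6.4 × 10.69 ≈ 68 kt.
68 kt falls in the Category 1 band.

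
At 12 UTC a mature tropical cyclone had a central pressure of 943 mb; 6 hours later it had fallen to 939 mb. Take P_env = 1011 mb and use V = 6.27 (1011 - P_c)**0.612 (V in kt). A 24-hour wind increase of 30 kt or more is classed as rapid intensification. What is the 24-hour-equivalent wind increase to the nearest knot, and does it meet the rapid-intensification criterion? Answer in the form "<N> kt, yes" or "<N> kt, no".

12 kt, no

V₁: ΔP = 68, V ≈ 6.27 × 68^0.612 ≈ 82.94 kt.
V₂: ΔP = 72, V ≈ 6.27 × 72^0.612 ≈ 85.89 kt.
ΔV over 6 h = 2.95 kt → 24 h equivalent = 2.95 × 24/6 ≈ 11.80 kt.
12 kt < 30 kt ⇒ not rapid intensification.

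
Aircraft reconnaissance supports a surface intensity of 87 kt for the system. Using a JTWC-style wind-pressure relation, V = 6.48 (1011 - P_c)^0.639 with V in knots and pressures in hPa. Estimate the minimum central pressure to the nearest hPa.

ΔP = (V / 6.48)^(1/0.639) = (87/6.48)^1.565.
87/6.48 = 13.426; 13.426^1.565 ≈ 58.23 hPa.
P_c = 1011 − 58.23 = 952.77 ≈ 953 hPa.

953 hPa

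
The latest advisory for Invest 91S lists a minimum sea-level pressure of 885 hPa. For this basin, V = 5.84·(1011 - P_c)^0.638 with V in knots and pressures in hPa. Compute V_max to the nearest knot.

128 kt

ΔP = 1011 − 885 = 126 hPa.
126^0.638 ≈ 21.879.
V ≈ 5.84 × 21.879 ≈ 127.8 kt.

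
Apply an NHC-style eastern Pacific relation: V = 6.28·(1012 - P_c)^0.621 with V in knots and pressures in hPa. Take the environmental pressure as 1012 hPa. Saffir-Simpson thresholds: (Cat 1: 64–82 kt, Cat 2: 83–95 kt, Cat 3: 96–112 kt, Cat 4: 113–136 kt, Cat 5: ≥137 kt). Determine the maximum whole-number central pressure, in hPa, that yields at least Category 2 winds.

Category 2 begins at V = 83 kt.
Required ΔP = (83/6.28)^(1/0.621) = 13.217^1.610 ≈ 63.88 hPa.
P_c ≤ 1012 − 63.88 = 948.12, so the highest integer P_c is 948 hPa.

948 hPa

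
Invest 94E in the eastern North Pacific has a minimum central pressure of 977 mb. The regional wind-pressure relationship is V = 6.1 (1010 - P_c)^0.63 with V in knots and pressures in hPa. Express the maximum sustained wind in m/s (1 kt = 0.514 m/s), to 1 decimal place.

28.4 m/s

ΔP = 1010 − 977 = 33 mb.
V ≈ 6.1 × 33^0.63 = 6.1 × 9.050 ≈ 55.207 kt.
55.207 × 0.514 ≈ 28.38 m/s → 28.4 m/s.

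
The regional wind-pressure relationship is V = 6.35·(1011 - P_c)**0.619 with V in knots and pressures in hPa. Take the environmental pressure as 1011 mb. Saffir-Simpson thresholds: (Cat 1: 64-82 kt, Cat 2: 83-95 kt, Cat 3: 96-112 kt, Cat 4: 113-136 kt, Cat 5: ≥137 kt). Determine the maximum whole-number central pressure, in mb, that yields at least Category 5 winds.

Category 5 begins at V = 137 kt.
Required ΔP = (137/6.35)^(1/0.619) = 21.575^1.616 ≈ 142.89 mb.
P_c ≤ 1011 − 142.89 = 868.11, so the highest integer P_c is 868 mb.

868 mb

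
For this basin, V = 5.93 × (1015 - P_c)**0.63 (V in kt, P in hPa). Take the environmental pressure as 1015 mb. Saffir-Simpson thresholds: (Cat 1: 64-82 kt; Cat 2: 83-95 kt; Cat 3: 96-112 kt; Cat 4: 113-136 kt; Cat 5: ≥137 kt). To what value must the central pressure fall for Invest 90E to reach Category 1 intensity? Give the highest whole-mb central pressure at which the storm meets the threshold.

Category 1 begins at V = 64 kt.
Required ΔP = (64/5.93)^(1/0.63) = 10.793^1.587 ≈ 43.64 mb.
P_c ≤ 1015 − 43.64 = 971.36, so the highest integer P_c is 971 mb.

971 mb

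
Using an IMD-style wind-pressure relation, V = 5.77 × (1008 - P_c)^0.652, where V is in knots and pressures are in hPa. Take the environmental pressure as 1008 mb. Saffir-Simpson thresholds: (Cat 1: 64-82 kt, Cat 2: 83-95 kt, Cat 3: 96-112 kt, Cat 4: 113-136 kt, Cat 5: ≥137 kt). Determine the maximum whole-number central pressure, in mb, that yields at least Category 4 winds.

912 mb

Category 4 begins at V = 113 kt.
Required ΔP = (113/5.77)^(1/0.652) = 19.584^1.534 ≈ 95.82 mb.
P_c ≤ 1008 − 95.82 = 912.18, so the highest integer P_c is 912 mb.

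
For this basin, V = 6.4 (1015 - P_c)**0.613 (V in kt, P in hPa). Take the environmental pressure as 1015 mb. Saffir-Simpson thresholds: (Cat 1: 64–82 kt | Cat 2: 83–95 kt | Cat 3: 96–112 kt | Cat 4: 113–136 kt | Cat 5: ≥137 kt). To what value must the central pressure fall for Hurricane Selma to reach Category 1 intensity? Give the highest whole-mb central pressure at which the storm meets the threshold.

972 mb

Category 1 begins at V = 64 kt.
Required ΔP = (64/6.4)^(1/0.613) = 10.000^1.631 ≈ 42.79 mb.
P_c ≤ 1015 − 42.79 = 972.21, so the highest integer P_c is 972 mb.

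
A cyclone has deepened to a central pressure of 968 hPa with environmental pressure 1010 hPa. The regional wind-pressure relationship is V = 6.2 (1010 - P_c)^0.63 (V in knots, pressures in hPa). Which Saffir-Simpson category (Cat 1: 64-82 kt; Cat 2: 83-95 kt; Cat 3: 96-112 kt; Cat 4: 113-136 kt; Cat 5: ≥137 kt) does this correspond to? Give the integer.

ΔP = 1010 − 968 = 42 hPa.
V ≈ 6.2 × 42^0.63 = 6.2 × 10.54 ≈ 65 kt.
65 kt falls in the Category 1 band.

1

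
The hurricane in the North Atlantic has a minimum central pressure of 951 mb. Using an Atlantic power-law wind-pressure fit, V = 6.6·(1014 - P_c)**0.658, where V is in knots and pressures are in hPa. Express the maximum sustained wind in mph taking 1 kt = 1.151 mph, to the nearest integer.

ΔP = 1014 − 951 = 63 mb.
V ≈ 6.6 × 63^0.658 = 6.6 × 15.274 ≈ 100.811 kt.
100.811 × 1.151 ≈ 116.03 mph → 116 mph.

116 mph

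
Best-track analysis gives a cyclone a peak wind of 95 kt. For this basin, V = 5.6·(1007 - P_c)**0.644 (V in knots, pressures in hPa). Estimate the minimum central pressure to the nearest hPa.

926 hPa

ΔP = (V / 5.6)^(1/0.644) = (95/5.6)^1.553.
95/5.6 = 16.964; 16.964^1.553 ≈ 81.14 hPa.
P_c = 1007 − 81.14 = 925.86 ≈ 926 hPa.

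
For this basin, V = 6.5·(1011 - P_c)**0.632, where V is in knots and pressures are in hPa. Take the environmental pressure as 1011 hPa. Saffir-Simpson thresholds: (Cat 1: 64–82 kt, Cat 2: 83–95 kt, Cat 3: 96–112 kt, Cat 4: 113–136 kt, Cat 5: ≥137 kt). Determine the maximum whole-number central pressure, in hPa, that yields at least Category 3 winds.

940 hPa

Category 3 begins at V = 96 kt.
Required ΔP = (96/6.5)^(1/0.632) = 14.769^1.582 ≈ 70.84 hPa.
P_c ≤ 1011 − 70.84 = 940.16, so the highest integer P_c is 940 hPa.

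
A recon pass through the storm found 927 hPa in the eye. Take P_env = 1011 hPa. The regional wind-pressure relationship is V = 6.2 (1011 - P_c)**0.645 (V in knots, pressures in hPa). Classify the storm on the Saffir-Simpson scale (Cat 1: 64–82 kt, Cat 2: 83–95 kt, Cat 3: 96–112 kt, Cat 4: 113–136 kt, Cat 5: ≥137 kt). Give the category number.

3

ΔP = 1011 − 927 = 84 hPa.
V ≈ 6.2 × 84^0.645 = 6.2 × 17.42 ≈ 108 kt.
108 kt falls in the Category 3 band.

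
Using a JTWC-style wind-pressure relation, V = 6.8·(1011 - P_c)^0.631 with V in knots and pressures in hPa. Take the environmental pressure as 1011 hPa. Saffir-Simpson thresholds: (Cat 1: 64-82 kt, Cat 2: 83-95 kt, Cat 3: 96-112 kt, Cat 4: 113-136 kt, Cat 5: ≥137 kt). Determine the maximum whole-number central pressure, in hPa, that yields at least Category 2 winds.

Category 2 begins at V = 83 kt.
Required ΔP = (83/6.8)^(1/0.631) = 12.206^1.585 ≈ 52.72 hPa.
P_c ≤ 1011 − 52.72 = 958.28, so the highest integer P_c is 958 hPa.

958 hPa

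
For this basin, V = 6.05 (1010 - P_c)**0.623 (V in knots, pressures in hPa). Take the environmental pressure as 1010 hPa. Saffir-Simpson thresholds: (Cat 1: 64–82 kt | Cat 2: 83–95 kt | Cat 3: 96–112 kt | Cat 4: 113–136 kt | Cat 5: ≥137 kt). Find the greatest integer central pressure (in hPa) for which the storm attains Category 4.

900 hPa

Category 4 begins at V = 113 kt.
Required ΔP = (113/6.05)^(1/0.623) = 18.678^1.605 ≈ 109.81 hPa.
P_c ≤ 1010 − 109.81 = 900.19, so the highest integer P_c is 900 hPa.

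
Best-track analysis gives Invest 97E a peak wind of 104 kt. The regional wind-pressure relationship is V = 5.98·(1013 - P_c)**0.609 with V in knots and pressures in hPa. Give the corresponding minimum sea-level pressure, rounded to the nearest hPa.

904 hPa

ΔP = (V / 5.98)^(1/0.609) = (104/5.98)^1.642.
104/5.98 = 17.391; 17.391^1.642 ≈ 108.81 hPa.
P_c = 1013 − 108.81 = 904.19 ≈ 904 hPa.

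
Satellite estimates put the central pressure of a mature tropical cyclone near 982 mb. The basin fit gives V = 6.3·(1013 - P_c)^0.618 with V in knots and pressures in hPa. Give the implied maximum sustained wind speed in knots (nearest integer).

ΔP = 1013 − 982 = 31 mb.
31^0.618 ≈ 8.350.
V ≈ 6.3 × 8.350 ≈ 52.6 kt.

53 kt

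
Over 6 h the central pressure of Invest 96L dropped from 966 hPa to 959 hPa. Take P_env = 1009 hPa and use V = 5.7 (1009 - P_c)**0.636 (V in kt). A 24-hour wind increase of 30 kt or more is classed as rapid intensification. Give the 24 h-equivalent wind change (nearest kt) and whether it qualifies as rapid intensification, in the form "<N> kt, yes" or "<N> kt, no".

V₁: ΔP = 43, V ≈ 5.7 × 43^0.636 ≈ 62.34 kt.
V₂: ΔP = 50, V ≈ 5.7 × 50^0.636 ≈ 68.62 kt.
ΔV over 6 h = 6.28 kt → 24 h equivalent = 6.28 × 24/6 ≈ 25.12 kt.
25 kt < 30 kt ⇒ not rapid intensification.

25 kt, no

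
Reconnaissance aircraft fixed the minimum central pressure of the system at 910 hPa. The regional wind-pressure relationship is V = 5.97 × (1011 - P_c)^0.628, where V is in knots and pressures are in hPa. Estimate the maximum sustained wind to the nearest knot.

108 kt

ΔP = 1011 − 910 = 101 hPa.
101^0.628 ≈ 18.143.
V ≈ 5.97 × 18.143 ≈ 108.3 kt.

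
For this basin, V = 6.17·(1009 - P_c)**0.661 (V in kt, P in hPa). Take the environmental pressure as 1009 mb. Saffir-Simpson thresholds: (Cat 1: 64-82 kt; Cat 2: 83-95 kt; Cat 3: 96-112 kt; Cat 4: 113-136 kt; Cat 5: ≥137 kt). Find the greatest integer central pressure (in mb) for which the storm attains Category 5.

Category 5 begins at V = 137 kt.
Required ΔP = (137/6.17)^(1/0.661) = 22.204^1.513 ≈ 108.88 mb.
P_c ≤ 1009 − 108.88 = 900.12, so the highest integer P_c is 900 mb.

900 mb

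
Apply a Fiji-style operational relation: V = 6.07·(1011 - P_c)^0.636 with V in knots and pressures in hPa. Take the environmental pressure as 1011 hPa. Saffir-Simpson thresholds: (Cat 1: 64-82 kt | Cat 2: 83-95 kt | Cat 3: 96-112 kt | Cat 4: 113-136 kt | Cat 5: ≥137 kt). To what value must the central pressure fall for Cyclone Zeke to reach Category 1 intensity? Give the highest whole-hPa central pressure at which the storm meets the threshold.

Category 1 begins at V = 64 kt.
Required ΔP = (64/6.07)^(1/0.636) = 10.544^1.572 ≈ 40.60 hPa.
P_c ≤ 1011 − 40.60 = 970.40, so the highest integer P_c is 970 hPa.

970 hPa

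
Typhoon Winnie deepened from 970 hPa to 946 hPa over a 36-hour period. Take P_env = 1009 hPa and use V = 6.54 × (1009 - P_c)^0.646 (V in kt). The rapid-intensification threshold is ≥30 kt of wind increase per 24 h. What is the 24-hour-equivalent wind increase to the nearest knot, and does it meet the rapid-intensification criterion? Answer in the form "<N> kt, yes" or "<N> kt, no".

17 kt, no

V₁: ΔP = 39, V ≈ 6.54 × 39^0.646 ≈ 69.73 kt.
V₂: ΔP = 63, V ≈ 6.54 × 63^0.646 ≈ 95.05 kt.
ΔV over 36 h = 25.32 kt → 24 h equivalent = 25.32 × 24/36 ≈ 16.88 kt.
17 kt < 30 kt ⇒ not rapid intensification.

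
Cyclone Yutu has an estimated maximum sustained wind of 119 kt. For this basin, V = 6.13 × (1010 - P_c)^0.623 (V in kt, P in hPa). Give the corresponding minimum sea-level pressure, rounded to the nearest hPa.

ΔP = (V / 6.13)^(1/0.623) = (119/6.13)^1.605.
119/6.13 = 19.413; 19.413^1.605 ≈ 116.83 hPa.
P_c = 1010 − 116.83 = 893.17 ≈ 893 hPa.

893 hPa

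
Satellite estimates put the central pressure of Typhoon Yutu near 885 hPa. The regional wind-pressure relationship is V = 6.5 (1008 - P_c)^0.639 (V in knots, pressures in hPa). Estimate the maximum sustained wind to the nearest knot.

141 kt

ΔP = 1008 − 885 = 123 hPa.
123^0.639 ≈ 21.650.
V ≈ 6.5 × 21.650 ≈ 140.7 kt.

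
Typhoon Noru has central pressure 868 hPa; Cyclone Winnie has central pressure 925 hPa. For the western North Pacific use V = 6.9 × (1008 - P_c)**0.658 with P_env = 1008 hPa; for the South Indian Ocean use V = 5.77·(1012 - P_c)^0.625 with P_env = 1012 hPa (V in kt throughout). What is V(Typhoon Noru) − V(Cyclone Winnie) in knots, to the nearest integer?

Typhoon Noru: ΔP = 140; V ≈ 6.9 × 140^0.658 ≈ 178.24 kt.
Cyclone Winnie: ΔP = 87; V ≈ 5.77 × 87^0.625 ≈ 94.05 kt.
Difference ≈ 178.24 − 94.05 = 84.19 → 84 kt.

84 kt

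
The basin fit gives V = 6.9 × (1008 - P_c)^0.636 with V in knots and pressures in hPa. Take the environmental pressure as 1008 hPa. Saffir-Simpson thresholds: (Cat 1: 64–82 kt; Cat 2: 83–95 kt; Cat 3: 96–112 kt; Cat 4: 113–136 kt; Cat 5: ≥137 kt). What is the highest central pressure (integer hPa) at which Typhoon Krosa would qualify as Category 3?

Category 3 begins at V = 96 kt.
Required ΔP = (96/6.9)^(1/0.636) = 13.913^1.572 ≈ 62.78 hPa.
P_c ≤ 1008 − 62.78 = 945.22, so the highest integer P_c is 945 hPa.

945 hPa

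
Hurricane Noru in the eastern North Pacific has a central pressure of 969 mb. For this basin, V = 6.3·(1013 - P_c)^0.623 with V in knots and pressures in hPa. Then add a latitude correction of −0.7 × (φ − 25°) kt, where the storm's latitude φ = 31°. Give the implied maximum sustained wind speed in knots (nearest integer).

ΔP = 1013 − 969 = 44 mb.
44^0.623 ≈ 10.565.
V ≈ 6.3 × 10.565 ≈ 66.6 kt.
Latitude correction: −0.7 × (31 − 25) = -4.2 kt.
Corrected V ≈ 62.4 kt → 62 kt.

62 kt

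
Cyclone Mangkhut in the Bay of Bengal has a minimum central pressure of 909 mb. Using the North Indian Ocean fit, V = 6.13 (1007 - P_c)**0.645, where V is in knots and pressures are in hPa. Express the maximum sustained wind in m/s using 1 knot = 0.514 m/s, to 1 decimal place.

ΔP = 1007 − 909 = 98 mb.
V ≈ 6.13 × 98^0.645 = 6.13 × 19.246 ≈ 117.978 kt.
117.978 × 0.514 ≈ 60.64 m/s → 60.6 m/s.

60.6 m/s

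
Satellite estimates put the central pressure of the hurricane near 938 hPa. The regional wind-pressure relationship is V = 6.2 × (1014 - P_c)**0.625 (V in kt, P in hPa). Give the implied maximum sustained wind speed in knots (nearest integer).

ΔP = 1014 − 938 = 76 hPa.
76^0.625 ≈ 14.980.
V ≈ 6.2 × 14.980 ≈ 92.9 kt.

93 kt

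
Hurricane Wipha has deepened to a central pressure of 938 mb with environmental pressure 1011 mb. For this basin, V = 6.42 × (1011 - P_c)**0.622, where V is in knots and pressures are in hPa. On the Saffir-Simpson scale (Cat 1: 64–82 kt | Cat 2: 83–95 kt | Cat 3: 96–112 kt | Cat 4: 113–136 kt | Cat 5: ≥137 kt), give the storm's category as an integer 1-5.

ΔP = 1011 − 938 = 73 mb.
V ≈ 6.42 × 73^0.622 = 6.42 × 14.42 ≈ 93 kt.
93 kt falls in the Category 2 band.

2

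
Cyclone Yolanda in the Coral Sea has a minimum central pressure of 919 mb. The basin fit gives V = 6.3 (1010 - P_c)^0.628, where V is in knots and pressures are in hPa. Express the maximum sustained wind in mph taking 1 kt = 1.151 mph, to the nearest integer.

123 mph

ΔP = 1010 − 919 = 91 mb.
V ≈ 6.3 × 91^0.628 = 6.3 × 16.993 ≈ 107.058 kt.
107.058 × 1.151 ≈ 123.22 mph → 123 mph.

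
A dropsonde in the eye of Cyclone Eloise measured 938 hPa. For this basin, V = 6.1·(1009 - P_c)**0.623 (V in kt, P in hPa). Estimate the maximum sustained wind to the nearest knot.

ΔP = 1009 − 938 = 71 hPa.
71^0.623 ≈ 14.234.
V ≈ 6.1 × 14.234 ≈ 86.8 kt.

87 kt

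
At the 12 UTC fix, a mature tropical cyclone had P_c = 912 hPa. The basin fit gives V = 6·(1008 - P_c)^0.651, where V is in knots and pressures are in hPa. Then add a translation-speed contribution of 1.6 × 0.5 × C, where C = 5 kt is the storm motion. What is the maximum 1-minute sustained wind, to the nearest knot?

ΔP = 1008 − 912 = 96 hPa.
96^0.651 ≈ 19.519.
V ≈ 6 × 19.519 ≈ 117.1 kt.
Translation term: 1.6 × 0.5 × 5 = 4 kt.
Corrected V ≈ 121.1 kt → 121 kt.

121 kt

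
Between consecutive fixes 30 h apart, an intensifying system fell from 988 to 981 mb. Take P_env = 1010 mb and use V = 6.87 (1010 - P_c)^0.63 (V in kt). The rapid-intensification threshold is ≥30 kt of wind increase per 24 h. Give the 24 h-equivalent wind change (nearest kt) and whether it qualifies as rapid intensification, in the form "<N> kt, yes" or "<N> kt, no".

7 kt, no

V₁: ΔP = 22, V ≈ 6.87 × 22^0.63 ≈ 48.16 kt.
V₂: ΔP = 29, V ≈ 6.87 × 29^0.63 ≈ 57.31 kt.
ΔV over 30 h = 9.15 kt → 24 h equivalent = 9.15 × 24/30 ≈ 7.32 kt.
7 kt < 30 kt ⇒ not rapid intensification.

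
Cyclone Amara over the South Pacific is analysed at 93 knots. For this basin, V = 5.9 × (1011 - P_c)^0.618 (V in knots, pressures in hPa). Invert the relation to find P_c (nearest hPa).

924 hPa

ΔP = (V / 5.9)^(1/0.618) = (93/5.9)^1.618.
93/5.9 = 15.763; 15.763^1.618 ≈ 86.68 hPa.
P_c = 1011 − 86.68 = 924.32 ≈ 924 hPa.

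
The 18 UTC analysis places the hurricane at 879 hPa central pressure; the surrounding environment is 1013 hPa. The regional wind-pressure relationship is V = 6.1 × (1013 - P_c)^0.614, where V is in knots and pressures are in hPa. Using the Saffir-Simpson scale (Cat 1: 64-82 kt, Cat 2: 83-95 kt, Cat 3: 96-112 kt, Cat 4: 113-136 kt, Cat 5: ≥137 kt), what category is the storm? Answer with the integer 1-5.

4

ΔP = 1013 − 879 = 134 hPa.
V ≈ 6.1 × 134^0.614 = 6.1 × 20.23 ≈ 123 kt.
123 kt falls in the Category 4 band.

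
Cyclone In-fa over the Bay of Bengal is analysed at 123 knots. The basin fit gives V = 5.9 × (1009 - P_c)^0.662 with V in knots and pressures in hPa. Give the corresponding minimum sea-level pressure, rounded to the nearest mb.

911 mb

ΔP = (V / 5.9)^(1/0.662) = (123/5.9)^1.511.
123/5.9 = 20.847; 20.847^1.511 ≈ 98.29 mb.
P_c = 1009 − 98.29 = 910.71 ≈ 911 mb.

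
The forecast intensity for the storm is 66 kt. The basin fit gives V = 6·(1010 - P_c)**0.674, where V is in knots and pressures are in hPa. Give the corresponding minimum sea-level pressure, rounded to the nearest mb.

975 mb

ΔP = (V / 6)^(1/0.674) = (66/6)^1.484.
66/6 = 11.000; 11.000^1.484 ≈ 35.08 mb.
P_c = 1010 − 35.08 = 974.92 ≈ 975 mb.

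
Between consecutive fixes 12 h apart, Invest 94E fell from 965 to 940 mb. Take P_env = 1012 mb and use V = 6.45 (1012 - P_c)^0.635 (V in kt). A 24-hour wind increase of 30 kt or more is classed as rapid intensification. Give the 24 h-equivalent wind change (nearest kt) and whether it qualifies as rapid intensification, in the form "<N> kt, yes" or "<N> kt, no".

V₁: ΔP = 47, V ≈ 6.45 × 47^0.635 ≈ 74.36 kt.
V₂: ΔP = 72, V ≈ 6.45 × 72^0.635 ≈ 97.49 kt.
ΔV over 12 h = 23.13 kt → 24 h equivalent = 23.13 × 24/12 ≈ 46.26 kt.
46 kt ≥ 30 kt ⇒ rapid intensification.

46 kt, yes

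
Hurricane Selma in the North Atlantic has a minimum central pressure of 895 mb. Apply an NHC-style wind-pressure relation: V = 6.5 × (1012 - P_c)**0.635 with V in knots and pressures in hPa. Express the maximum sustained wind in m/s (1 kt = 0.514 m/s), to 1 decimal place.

68.7 m/s

ΔP = 1012 − 895 = 117 mb.
V ≈ 6.5 × 117^0.635 = 6.5 × 20.573 ≈ 133.725 kt.
133.725 × 0.514 ≈ 68.73 m/s → 68.7 m/s.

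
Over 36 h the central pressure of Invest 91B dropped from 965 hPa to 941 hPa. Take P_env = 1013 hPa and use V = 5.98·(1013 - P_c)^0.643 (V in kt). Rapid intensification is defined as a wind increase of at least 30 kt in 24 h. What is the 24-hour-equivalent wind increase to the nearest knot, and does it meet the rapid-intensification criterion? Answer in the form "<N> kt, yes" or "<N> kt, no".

V₁: ΔP = 48, V ≈ 5.98 × 48^0.643 ≈ 72.07 kt.
V₂: ΔP = 72, V ≈ 5.98 × 72^0.643 ≈ 93.53 kt.
ΔV over 36 h = 21.46 kt → 24 h equivalent = 21.46 × 24/36 ≈ 14.31 kt.
14 kt < 30 kt ⇒ not rapid intensification.

14 kt, no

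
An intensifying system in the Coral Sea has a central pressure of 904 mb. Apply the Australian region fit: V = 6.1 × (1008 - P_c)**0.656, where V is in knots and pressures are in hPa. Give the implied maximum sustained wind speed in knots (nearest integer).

128 kt

ΔP = 1008 − 904 = 104 mb.
104^0.656 ≈ 21.046.
V ≈ 6.1 × 21.046 ≈ 128.4 kt.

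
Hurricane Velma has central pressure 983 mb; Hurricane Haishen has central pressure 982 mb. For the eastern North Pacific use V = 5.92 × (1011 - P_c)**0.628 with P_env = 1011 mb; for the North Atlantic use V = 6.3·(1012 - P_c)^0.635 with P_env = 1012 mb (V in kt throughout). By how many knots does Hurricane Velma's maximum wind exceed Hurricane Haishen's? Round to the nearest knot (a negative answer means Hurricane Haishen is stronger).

-7 kt

Hurricane Velma: ΔP = 28; V ≈ 5.92 × 28^0.628 ≈ 47.99 kt.
Hurricane Haishen: ΔP = 30; V ≈ 6.3 × 30^0.635 ≈ 54.62 kt.
Difference ≈ 47.99 − 54.62 = -6.63 → -7 kt.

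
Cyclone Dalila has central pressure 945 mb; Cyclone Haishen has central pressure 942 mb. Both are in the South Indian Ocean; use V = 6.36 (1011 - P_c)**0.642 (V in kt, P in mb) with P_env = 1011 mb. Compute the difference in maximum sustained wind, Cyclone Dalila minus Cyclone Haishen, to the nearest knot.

Cyclone Dalila: ΔP = 66; V ≈ 6.36 × 66^0.642 ≈ 93.67 kt.
Cyclone Haishen: ΔP = 69; V ≈ 6.36 × 69^0.642 ≈ 96.38 kt.
Difference ≈ 93.67 − 96.38 = -2.71 → -3 kt.

-3 kt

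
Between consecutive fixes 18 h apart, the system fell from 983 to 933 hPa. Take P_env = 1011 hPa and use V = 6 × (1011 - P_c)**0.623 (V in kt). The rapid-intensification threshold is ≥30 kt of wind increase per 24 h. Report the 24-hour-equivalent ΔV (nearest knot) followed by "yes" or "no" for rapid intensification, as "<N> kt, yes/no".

V₁: ΔP = 28, V ≈ 6 × 28^0.623 ≈ 47.83 kt.
V₂: ΔP = 78, V ≈ 6 × 78^0.623 ≈ 90.56 kt.
ΔV over 18 h = 42.73 kt → 24 h equivalent = 42.73 × 24/18 ≈ 56.97 kt.
57 kt ≥ 30 kt ⇒ rapid intensification.

57 kt, yes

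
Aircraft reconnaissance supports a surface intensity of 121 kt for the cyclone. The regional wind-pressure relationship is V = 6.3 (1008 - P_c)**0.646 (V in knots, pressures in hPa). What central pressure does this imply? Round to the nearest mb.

911 mb

ΔP = (V / 6.3)^(1/0.646) = (121/6.3)^1.548.
121/6.3 = 19.206; 19.206^1.548 ≈ 97.00 mb.
P_c = 1008 − 97.00 = 911.00 ≈ 911 mb.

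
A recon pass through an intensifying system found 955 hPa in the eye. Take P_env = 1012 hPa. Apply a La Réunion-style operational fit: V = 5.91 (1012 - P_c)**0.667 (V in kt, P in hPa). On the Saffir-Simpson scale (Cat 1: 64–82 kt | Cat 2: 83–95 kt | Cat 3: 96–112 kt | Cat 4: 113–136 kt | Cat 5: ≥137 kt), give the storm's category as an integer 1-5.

2

ΔP = 1012 − 955 = 57 hPa.
V ≈ 5.91 × 57^0.667 = 5.91 × 14.83 ≈ 88 kt.
88 kt falls in the Category 2 band.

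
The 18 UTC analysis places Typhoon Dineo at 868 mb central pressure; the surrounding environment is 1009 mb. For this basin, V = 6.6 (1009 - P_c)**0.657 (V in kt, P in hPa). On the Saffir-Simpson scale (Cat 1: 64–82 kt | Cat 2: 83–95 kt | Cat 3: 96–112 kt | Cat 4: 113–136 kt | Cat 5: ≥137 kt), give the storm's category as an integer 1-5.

ΔP = 1009 − 868 = 141 mb.
V ≈ 6.6 × 141^0.657 = 6.6 × 25.82 ≈ 170 kt.
170 kt falls in the Category 5 band.

5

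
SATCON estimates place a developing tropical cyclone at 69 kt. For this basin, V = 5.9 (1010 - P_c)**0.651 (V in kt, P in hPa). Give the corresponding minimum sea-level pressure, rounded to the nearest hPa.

ΔP = (V / 5.9)^(1/0.651) = (69/5.9)^1.536.
69/5.9 = 11.695; 11.695^1.536 ≈ 43.71 hPa.
P_c = 1010 − 43.71 = 966.29 ≈ 966 hPa.

966 hPa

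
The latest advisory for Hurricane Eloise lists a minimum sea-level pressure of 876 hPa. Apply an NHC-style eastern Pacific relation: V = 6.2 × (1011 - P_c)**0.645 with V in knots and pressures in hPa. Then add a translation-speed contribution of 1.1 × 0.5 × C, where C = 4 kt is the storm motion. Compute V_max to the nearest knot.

149 kt

ΔP = 1011 − 876 = 135 hPa.
135^0.645 ≈ 23.663.
V ≈ 6.2 × 23.663 ≈ 146.7 kt.
Translation term: 1.1 × 0.5 × 4 = 2.2 kt.
Corrected V ≈ 148.9 kt → 149 kt.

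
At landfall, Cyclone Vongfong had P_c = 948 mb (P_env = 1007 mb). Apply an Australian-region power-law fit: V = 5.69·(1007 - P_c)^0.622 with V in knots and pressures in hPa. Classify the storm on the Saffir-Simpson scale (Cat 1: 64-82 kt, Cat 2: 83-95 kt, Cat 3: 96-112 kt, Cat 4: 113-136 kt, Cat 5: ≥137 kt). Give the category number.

1

ΔP = 1007 − 948 = 59 mb.
V ≈ 5.69 × 59^0.622 = 5.69 × 12.63 ≈ 72 kt.
72 kt falls in the Category 1 band.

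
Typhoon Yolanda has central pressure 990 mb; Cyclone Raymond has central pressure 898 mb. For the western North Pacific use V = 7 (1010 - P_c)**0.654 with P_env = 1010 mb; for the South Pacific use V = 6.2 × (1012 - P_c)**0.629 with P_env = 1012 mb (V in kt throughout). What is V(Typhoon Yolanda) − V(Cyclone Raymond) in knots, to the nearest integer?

Typhoon Yolanda: ΔP = 20; V ≈ 7 × 20^0.654 ≈ 49.66 kt.
Cyclone Raymond: ΔP = 114; V ≈ 6.2 × 114^0.629 ≈ 121.95 kt.
Difference ≈ 49.66 − 121.95 = -72.29 → -72 kt.

-72 kt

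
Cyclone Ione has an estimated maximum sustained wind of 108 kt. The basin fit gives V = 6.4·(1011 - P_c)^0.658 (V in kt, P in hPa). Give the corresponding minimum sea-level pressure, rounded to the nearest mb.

ΔP = (V / 6.4)^(1/0.658) = (108/6.4)^1.520.
108/6.4 = 16.875; 16.875^1.520 ≈ 73.30 mb.
P_c = 1011 − 73.30 = 937.70 ≈ 938 mb.

938 mb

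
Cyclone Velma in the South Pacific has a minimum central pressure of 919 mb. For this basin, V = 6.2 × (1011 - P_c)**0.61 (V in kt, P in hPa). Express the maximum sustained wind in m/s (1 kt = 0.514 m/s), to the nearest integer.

ΔP = 1011 − 919 = 92 mb.
V ≈ 6.2 × 92^0.61 = 6.2 × 15.773 ≈ 97.792 kt.
97.792 × 0.514 ≈ 50.26 m/s → 50 m/s.

50 m/s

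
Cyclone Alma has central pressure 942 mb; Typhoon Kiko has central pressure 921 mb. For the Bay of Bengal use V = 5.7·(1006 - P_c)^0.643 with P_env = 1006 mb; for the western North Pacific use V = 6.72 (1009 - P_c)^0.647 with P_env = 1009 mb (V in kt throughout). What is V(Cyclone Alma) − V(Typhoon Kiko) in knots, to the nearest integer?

-39 kt

Cyclone Alma: ΔP = 64; V ≈ 5.7 × 64^0.643 ≈ 82.65 kt.
Typhoon Kiko: ΔP = 88; V ≈ 6.72 × 88^0.647 ≈ 121.74 kt.
Difference ≈ 82.65 − 121.74 = -39.09 → -39 kt.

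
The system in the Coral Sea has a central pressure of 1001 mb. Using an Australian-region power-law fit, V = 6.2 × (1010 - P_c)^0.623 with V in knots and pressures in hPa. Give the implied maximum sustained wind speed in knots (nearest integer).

24 kt

ΔP = 1010 − 1001 = 9 mb.
9^0.623 ≈ 3.931.
V ≈ 6.2 × 3.931 ≈ 24.4 kt.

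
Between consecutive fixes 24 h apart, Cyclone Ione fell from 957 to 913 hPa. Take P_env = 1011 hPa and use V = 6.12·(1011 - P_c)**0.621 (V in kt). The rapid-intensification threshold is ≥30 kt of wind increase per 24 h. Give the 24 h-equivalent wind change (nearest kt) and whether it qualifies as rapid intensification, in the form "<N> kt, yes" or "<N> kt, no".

V₁: ΔP = 54, V ≈ 6.12 × 54^0.621 ≈ 72.87 kt.
V₂: ΔP = 98, V ≈ 6.12 × 98^0.621 ≈ 105.51 kt.
ΔV over 24 h = 32.64 kt → 24 h equivalent = 32.64 × 24/24 ≈ 32.64 kt.
33 kt ≥ 30 kt ⇒ rapid intensification.

33 kt, yes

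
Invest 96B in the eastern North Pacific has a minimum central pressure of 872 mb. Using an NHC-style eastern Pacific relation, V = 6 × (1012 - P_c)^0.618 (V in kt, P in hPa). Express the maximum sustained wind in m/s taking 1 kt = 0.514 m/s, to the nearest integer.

ΔP = 1012 − 872 = 140 mb.
V ≈ 6 × 140^0.618 = 6 × 21.199 ≈ 127.192 kt.
127.192 × 0.514 ≈ 65.38 m/s → 65 m/s.

65 m/s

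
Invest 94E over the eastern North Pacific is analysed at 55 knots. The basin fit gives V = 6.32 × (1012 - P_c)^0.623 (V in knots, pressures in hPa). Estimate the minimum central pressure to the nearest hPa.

ΔP = (V / 6.32)^(1/0.623) = (55/6.32)^1.605.
55/6.32 = 8.703; 8.703^1.605 ≈ 32.23 hPa.
P_c = 1012 − 32.23 = 979.77 ≈ 980 hPa.

980 hPa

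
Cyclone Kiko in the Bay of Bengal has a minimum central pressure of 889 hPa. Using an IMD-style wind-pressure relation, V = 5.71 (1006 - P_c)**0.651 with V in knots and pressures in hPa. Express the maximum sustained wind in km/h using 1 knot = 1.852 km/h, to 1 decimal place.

234.8 km/h

ΔP = 1006 − 889 = 117 hPa.
V ≈ 5.71 × 117^0.651 = 5.71 × 22.202 ≈ 126.773 kt.
126.773 × 1.852 ≈ 234.78 km/h → 234.8 km/h.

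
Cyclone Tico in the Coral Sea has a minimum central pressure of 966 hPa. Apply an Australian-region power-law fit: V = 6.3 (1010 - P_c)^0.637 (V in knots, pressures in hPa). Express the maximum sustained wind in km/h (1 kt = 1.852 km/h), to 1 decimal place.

ΔP = 1010 − 966 = 44 hPa.
V ≈ 6.3 × 44^0.637 = 6.3 × 11.140 ≈ 70.181 kt.
70.181 × 1.852 ≈ 129.98 km/h → 130.0 km/h.

130.0 km/h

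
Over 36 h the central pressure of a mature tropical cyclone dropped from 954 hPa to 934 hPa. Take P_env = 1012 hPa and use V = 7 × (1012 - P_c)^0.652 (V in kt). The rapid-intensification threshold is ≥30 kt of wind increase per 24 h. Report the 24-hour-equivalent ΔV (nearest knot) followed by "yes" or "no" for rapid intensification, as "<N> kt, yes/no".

V₁: ΔP = 58, V ≈ 7 × 58^0.652 ≈ 98.82 kt.
V₂: ΔP = 78, V ≈ 7 × 78^0.652 ≈ 119.88 kt.
ΔV over 36 h = 21.06 kt → 24 h equivalent = 21.06 × 24/36 ≈ 14.04 kt.
14 kt < 30 kt ⇒ not rapid intensification.

14 kt, no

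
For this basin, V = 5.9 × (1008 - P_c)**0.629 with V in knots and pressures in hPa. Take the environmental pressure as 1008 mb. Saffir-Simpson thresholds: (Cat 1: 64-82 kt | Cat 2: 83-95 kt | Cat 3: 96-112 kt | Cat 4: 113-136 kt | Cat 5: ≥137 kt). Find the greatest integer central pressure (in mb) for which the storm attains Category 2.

Category 2 begins at V = 83 kt.
Required ΔP = (83/5.9)^(1/0.629) = 14.068^1.590 ≈ 66.91 mb.
P_c ≤ 1008 − 66.91 = 941.09, so the highest integer P_c is 941 mb.

941 mb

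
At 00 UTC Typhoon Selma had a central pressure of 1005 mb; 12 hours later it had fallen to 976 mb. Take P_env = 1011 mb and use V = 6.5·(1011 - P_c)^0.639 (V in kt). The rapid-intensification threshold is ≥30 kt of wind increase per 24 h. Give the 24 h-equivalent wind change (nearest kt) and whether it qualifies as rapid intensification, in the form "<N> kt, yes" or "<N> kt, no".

85 kt, yes

V₁: ΔP = 6, V ≈ 6.5 × 6^0.639 ≈ 20.42 kt.
V₂: ΔP = 35, V ≈ 6.5 × 35^0.639 ≈ 63.03 kt.
ΔV over 12 h = 42.61 kt → 24 h equivalent = 42.61 × 24/12 ≈ 85.22 kt.
85 kt ≥ 30 kt ⇒ rapid intensification.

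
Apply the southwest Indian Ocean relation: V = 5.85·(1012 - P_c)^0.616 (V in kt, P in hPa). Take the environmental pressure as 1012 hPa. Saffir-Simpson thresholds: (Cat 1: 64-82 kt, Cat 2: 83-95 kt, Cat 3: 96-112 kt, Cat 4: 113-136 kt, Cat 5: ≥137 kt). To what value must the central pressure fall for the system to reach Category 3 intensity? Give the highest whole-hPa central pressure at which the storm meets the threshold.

Category 3 begins at V = 96 kt.
Required ΔP = (96/5.85)^(1/0.616) = 16.410^1.623 ≈ 93.88 hPa.
P_c ≤ 1012 − 93.88 = 918.12, so the highest integer P_c is 918 hPa.

918 hPa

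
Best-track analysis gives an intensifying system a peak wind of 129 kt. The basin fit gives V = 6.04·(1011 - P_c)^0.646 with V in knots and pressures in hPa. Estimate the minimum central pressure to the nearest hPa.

897 hPa

ΔP = (V / 6.04)^(1/0.646) = (129/6.04)^1.548.
129/6.04 = 21.358; 21.358^1.548 ≈ 114.32 hPa.
P_c = 1011 − 114.32 = 896.68 ≈ 897 hPa.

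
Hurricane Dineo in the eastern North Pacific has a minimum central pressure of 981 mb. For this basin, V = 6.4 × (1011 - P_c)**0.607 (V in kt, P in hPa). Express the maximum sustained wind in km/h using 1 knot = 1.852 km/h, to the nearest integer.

ΔP = 1011 − 981 = 30 mb.
V ≈ 6.4 × 30^0.607 = 6.4 × 7.882 ≈ 50.442 kt.
50.442 × 1.852 ≈ 93.42 km/h → 93 km/h.

93 km/h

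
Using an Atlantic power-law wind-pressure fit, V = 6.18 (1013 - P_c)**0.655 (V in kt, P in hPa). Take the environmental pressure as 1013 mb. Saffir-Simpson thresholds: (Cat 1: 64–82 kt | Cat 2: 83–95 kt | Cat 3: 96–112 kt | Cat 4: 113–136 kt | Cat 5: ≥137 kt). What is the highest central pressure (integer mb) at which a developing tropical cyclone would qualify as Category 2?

960 mb

Category 2 begins at V = 83 kt.
Required ΔP = (83/6.18)^(1/0.655) = 13.430^1.527 ≈ 52.76 mb.
P_c ≤ 1013 − 52.76 = 960.24, so the highest integer P_c is 960 mb.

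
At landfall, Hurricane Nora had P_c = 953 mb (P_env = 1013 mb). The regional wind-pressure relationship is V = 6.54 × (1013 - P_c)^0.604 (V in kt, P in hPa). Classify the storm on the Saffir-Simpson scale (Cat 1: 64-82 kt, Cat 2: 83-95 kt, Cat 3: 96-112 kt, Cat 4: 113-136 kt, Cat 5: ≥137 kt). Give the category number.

ΔP = 1013 − 953 = 60 mb.
V ≈ 6.54 × 60^0.604 = 6.54 × 11.86 ≈ 78 kt.
78 kt falls in the Category 1 band.

1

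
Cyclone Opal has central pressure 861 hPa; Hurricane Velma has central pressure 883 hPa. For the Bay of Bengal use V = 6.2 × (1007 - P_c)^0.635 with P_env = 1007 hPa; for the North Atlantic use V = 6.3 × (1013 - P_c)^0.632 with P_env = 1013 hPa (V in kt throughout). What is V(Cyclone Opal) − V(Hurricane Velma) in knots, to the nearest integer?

10 kt

Cyclone Opal: ΔP = 146; V ≈ 6.2 × 146^0.635 ≈ 146.81 kt.
Hurricane Velma: ΔP = 130; V ≈ 6.3 × 130^0.632 ≈ 136.57 kt.
Difference ≈ 146.81 − 136.57 = 10.24 → 10 kt.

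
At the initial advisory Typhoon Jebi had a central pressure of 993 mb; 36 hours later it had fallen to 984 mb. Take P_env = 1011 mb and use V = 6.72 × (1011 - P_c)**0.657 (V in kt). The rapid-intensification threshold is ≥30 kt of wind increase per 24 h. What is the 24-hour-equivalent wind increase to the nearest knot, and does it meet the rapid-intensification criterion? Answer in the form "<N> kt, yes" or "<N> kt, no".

9 kt, no

V₁: ΔP = 18, V ≈ 6.72 × 18^0.657 ≈ 44.88 kt.
V₂: ΔP = 27, V ≈ 6.72 × 27^0.657 ≈ 58.58 kt.
ΔV over 36 h = 13.70 kt → 24 h equivalent = 13.70 × 24/36 ≈ 9.13 kt.
9 kt < 30 kt ⇒ not rapid intensification.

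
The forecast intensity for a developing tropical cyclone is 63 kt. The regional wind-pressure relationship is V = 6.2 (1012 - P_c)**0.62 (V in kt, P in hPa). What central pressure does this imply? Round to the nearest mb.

970 mb

ΔP = (V / 6.2)^(1/0.62) = (63/6.2)^1.613.
63/6.2 = 10.161; 10.161^1.613 ≈ 42.08 mb.
P_c = 1012 − 42.08 = 969.92 ≈ 970 mb.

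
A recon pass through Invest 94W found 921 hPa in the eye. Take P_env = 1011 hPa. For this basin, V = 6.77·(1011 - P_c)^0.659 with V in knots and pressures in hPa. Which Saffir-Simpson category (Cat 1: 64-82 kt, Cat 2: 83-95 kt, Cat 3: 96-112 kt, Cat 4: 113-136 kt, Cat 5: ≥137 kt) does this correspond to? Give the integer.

ΔP = 1011 − 921 = 90 hPa.
V ≈ 6.77 × 90^0.659 = 6.77 × 19.40 ≈ 131 kt.
131 kt falls in the Category 4 band.

4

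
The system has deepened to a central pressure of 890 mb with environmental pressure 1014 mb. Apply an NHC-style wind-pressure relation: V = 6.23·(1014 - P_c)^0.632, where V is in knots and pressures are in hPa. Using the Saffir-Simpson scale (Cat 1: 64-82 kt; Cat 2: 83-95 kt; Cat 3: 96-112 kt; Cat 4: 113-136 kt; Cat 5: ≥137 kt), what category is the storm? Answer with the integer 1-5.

4

ΔP = 1014 − 890 = 124 mb.
V ≈ 6.23 × 124^0.632 = 6.23 × 21.04 ≈ 131 kt.
131 kt falls in the Category 4 band.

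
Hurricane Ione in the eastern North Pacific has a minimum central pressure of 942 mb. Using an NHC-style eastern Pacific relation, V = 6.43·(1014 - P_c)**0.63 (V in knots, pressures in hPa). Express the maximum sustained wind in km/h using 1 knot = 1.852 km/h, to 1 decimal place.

ΔP = 1014 − 942 = 72 mb.
V ≈ 6.43 × 72^0.63 = 6.43 × 14.795 ≈ 95.133 kt.
95.133 × 1.852 ≈ 176.19 km/h → 176.2 km/h.

176.2 km/h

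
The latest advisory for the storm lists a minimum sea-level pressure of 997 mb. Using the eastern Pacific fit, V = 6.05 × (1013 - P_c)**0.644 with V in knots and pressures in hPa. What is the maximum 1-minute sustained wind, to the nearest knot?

ΔP = 1013 − 997 = 16 mb.
16^0.644 ≈ 5.963.
V ≈ 6.05 × 5.963 ≈ 36.1 kt.

36 kt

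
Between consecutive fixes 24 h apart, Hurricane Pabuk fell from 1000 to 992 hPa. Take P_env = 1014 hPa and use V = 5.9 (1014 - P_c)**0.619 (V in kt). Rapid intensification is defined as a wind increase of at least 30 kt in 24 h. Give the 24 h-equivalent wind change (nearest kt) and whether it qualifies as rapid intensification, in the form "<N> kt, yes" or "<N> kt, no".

10 kt, no

V₁: ΔP = 14, V ≈ 5.9 × 14^0.619 ≈ 30.22 kt.
V₂: ΔP = 22, V ≈ 5.9 × 22^0.619 ≈ 39.98 kt.
ΔV over 24 h = 9.76 kt → 24 h equivalent = 9.76 × 24/24 ≈ 9.76 kt.
10 kt < 30 kt ⇒ not rapid intensification.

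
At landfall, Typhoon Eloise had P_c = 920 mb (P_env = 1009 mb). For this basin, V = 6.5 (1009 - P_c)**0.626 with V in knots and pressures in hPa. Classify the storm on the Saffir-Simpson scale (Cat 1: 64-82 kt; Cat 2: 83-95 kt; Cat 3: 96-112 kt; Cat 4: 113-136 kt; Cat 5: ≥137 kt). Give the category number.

ΔP = 1009 − 920 = 89 mb.
V ≈ 6.5 × 89^0.626 = 6.5 × 16.61 ≈ 108 kt.
108 kt falls in the Category 3 band.

3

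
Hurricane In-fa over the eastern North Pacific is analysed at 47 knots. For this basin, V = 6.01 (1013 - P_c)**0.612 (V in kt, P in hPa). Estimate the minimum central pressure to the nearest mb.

984 mb

ΔP = (V / 6.01)^(1/0.612) = (47/6.01)^1.634.
47/6.01 = 7.820; 7.820^1.634 ≈ 28.81 mb.
P_c = 1013 − 28.81 = 984.19 ≈ 984 mb.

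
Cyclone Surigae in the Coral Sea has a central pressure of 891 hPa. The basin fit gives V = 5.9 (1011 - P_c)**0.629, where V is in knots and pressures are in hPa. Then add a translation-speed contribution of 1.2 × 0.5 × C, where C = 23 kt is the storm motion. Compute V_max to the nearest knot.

ΔP = 1011 − 891 = 120 hPa.
120^0.629 ≈ 20.314.
V ≈ 5.9 × 20.314 ≈ 119.9 kt.
Translation term: 1.2 × 0.5 × 23 = 13.8 kt.
Corrected V ≈ 133.7 kt → 134 kt.

134 kt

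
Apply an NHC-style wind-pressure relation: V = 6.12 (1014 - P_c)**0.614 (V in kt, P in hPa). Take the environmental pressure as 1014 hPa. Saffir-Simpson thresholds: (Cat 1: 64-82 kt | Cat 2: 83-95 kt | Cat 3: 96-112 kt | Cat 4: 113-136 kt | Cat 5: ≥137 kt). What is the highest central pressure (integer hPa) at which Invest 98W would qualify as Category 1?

Category 1 begins at V = 64 kt.
Required ΔP = (64/6.12)^(1/0.614) = 10.458^1.629 ≈ 45.74 hPa.
P_c ≤ 1014 − 45.74 = 968.26, so the highest integer P_c is 968 hPa.

968 hPa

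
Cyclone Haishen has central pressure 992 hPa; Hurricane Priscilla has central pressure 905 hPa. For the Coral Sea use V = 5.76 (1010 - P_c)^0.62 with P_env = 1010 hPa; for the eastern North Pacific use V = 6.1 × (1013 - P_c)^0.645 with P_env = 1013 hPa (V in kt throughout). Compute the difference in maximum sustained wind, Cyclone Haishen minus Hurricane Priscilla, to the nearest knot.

-90 kt

Cyclone Haishen: ΔP = 18; V ≈ 5.76 × 18^0.62 ≈ 34.57 kt.
Hurricane Priscilla: ΔP = 108; V ≈ 6.1 × 108^0.645 ≈ 124.99 kt.
Difference ≈ 34.57 − 124.99 = -90.42 → -90 kt.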